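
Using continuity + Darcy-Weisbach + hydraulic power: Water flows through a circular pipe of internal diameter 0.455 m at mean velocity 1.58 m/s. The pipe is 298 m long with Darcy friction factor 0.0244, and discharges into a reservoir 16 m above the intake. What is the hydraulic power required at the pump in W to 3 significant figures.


Approach: apply continuity + Darcy-Weisbach + hydraulic power, Q = A*v; hf = f*(L/D)*(v^2/(2g)); H = static + hf; P = rho*g*Q*H.
Step 1 — flow rate (continuity, Q = A*v):
  A = pi*(0.455/2)^2 = 0.16260 m^2
  Q = 0.16260 * 1.58 = 0.25690 m^3/s
Step 2 — friction head loss (Darcy-Weisbach):
  hf = 0.0244 * (298/0.455) * (1.58^2 / (2*9.81))
  hf = 2.0333 m
Step 3 — total head: H = 16 + 2.0333 = 18.033 m
Step 4 — hydraulic power (P = rho*g*Q*H):
  P = 1000 * 9.81 * 0.25690 * 18.033 = 45400 W
Therefore the hydraulic power required at the pump = 45400 W.


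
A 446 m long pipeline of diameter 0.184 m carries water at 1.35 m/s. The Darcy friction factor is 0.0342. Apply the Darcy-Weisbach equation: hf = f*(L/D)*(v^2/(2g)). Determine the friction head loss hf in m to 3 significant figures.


hf = 0.0342 * (446/0.184) * (1.35^2 / (2*9.81))
hf = 7.70 m
Therefore the friction head loss hf = 7.70 m.


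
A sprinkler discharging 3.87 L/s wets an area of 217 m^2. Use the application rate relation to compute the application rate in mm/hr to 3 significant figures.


Approach: apply the application rate relation, rate = (Q/A)*3600.
rate = (3.87 / 217) * 3600 = 64.2 mm/hr
Therefore the application rate = 64.2 mm/hr.


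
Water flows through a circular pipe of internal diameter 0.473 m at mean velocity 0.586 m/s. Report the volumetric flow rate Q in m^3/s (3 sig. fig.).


Approach: apply the continuity equation for pipe flow, Q = A * v with A = pi*(D/2)^2.
A = pi*(0.473/2)^2 = 0.17572 m^2
Q = 0.17572 * 0.586 = 0.103 m^3/s
Therefore the volumetric flow rate Q = 0.103 m^3/s.


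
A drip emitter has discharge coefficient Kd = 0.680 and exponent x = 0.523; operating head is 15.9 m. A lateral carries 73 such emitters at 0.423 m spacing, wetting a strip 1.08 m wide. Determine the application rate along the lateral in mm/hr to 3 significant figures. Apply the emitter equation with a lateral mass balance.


Approach: apply the emitter equation with a lateral mass balance, q = Kd*h^x; Q = n*q; rate = Q/(n*spacing*width).
Step 1 — single emitter flow (q = Kd*h^x):
  q = 0.680 * 15.9^0.523 = 2.8896 L/hr
Step 2 — total lateral flow: Q = 73 * 2.8896 = 210.94 L/hr
Step 3 — wetted area: A = 73 * 0.423 * 1.08 = 33.349 m^2
Step 4 — application rate: Q/A = 210.94/33.349 = 6.33 mm/hr
Therefore the application rate along the lateral = 6.33 mm/hr.


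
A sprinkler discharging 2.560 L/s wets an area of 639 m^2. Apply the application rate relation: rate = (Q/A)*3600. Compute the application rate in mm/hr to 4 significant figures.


rate = (2.560 / 639) * 3600 = 14.42 mm/hr
Therefore the application rate = 14.42 mm/hr.


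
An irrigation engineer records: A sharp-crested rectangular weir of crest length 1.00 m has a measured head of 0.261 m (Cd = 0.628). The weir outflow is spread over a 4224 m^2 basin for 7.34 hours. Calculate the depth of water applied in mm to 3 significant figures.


Approach: apply the rectangular weir equation with a volume-to-depth conversion, Q = (2/3)*Cd*L*sqrt(2g)*H^1.5; d = Q*t/A * 1000.
Step 1 — weir discharge:
  Q = (2/3)*0.628*1.00*sqrt(2*9.81)*0.261^1.5 = 0.24727 m^3/s
Step 2 — volume: V = 0.24727 * 7.34*3600 = 6534.0 m^3
Step 3 — depth: d = V/A * 1000 = 6534.0/4224 * 1000 = 1550 mm
Therefore the depth of water applied = 1550 mm.


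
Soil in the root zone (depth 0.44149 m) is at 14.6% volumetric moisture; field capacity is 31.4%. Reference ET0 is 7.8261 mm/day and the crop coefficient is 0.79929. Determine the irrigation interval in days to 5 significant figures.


Approach: apply soil-water budget scheduling, SMD = (FC-theta)/100*depth*1000; ETc = ET0*Kc; interval = SMD/ETc.
Step 1 — soil moisture deficit:
  SMD = (31.4 - 14.6)/100 * 0.44149 * 1000 = 74.17032 mm
Step 2 — daily crop ET (ETc = ET0*Kc):
  ETc = 7.8261 * 0.79929 = 6.255323 mm/day
Step 3 — irrigation interval (SMD/ETc):
  interval = 74.17032 / 6.255323 = 11.857 days
Therefore the irrigation interval = 11.857 days.


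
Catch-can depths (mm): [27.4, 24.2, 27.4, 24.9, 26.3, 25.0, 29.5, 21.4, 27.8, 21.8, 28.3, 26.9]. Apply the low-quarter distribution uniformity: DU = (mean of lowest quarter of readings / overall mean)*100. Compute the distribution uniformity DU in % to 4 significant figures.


sorted lowest 3 of 12: [21.4, 21.8, 24.2] -> mean = 22.4667 mm
overall mean = 25.9083 mm
DU = (22.4667/25.9083)*100 = 86.72 %
Therefore the distribution uniformity DU = 86.72 %.


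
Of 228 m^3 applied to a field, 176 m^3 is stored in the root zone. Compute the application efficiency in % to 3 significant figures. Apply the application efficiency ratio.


Approach: apply the application efficiency ratio, Ea = (stored/applied)*100.
Ea = (176/228)*100 = 77.2 %
Therefore the application efficiency = 77.2 %.


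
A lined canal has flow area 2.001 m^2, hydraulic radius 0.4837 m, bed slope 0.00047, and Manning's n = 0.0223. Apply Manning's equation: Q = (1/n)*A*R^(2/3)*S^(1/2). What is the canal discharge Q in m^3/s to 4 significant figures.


Q = (1/0.0223) * 2.001 * 0.4837^(2/3) * 0.00047^(1/2) = 1.199 m^3/s
Therefore the canal discharge Q = 1.199 m^3/s.


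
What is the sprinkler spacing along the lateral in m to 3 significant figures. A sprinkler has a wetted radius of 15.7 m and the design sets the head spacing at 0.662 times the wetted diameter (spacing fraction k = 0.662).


Approach: apply the sprinkler spacing rule (spacing as a fraction of wetted diameter), S = k*(2*R).
S = 0.662 * (2 * 15.7) = 20.8 m
Therefore the sprinkler spacing along the lateral = 20.8 m.


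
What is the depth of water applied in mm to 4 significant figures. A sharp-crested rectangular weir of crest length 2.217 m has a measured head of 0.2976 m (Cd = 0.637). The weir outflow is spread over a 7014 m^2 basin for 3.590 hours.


Approach: apply the rectangular weir equation with a volume-to-depth conversion, Q = (2/3)*Cd*L*sqrt(2g)*H^1.5; d = Q*t/A * 1000.
Step 1 — weir discharge:
  Q = (2/3)*0.637*2.217*sqrt(2*9.81)*0.2976^1.5 = 0.677038 m^3/s
Step 2 — volume: V = 0.677038 * 3.590*3600 = 8750.03 m^3
Step 3 — depth: d = V/A * 1000 = 8750.03/7014 * 1000 = 1248 mm
Therefore the depth of water applied = 1248 mm.


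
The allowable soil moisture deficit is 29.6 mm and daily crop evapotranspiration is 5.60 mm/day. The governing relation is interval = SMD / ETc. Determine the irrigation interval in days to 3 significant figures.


interval = 29.6 / 5.60 = 5.29 days
Therefore the irrigation interval = 5.29 days.


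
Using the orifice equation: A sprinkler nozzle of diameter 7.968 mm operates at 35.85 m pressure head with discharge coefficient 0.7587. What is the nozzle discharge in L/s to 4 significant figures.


Approach: apply the orifice equation, Q = Cd*A*sqrt(2*g*h), A = pi*(d/2)^2.
A = pi*(7.968e-3/2)^2 = 4.98642e-05 m^2
Q = 0.7587 * 4.98642e-05 * sqrt(2*9.81*35.85) * 1000 = 1.003 L/s
Therefore the nozzle discharge = 1.003 L/s.


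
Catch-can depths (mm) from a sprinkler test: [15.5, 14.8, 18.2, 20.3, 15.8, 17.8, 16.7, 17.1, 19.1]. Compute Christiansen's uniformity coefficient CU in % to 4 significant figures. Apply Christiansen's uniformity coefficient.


Approach: apply Christiansen's uniformity coefficient, CU = (1 - mean_abs_deviation/mean)*100.
mean = 17.2556 mm
mean |d_i - mean| = 1.41728 mm
CU = (1 - 1.41728/17.2556)*100 = 91.79 %
Therefore Christiansen's uniformity coefficient CU = 91.79 %.


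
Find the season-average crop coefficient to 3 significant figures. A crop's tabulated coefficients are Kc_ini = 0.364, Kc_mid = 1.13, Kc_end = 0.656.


Approach: apply a simple seasonal average, Kc_avg = (Kc_ini + Kc_mid + Kc_end)/3.
Kc_avg = (0.364 + 1.13 + 0.656)/3 = 0.717
Therefore the season-average crop coefficient = 0.717.


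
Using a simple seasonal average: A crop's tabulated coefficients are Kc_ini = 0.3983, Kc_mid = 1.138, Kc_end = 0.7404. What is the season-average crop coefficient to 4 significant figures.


Approach: apply a simple seasonal average, Kc_avg = (Kc_ini + Kc_mid + Kc_end)/3.
Kc_avg = (0.3983 + 1.138 + 0.7404)/3 = 0.7589
Therefore the season-average crop coefficient = 0.7589.


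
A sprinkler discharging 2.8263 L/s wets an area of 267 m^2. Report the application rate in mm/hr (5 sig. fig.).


Approach: apply the application rate relation, rate = (Q/A)*3600.
rate = (2.8263 / 267) * 3600 = 38.107 mm/hr
Therefore the application rate = 38.107 mm/hr.


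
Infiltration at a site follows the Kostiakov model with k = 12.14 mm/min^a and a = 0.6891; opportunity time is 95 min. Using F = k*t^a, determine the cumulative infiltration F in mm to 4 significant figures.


F = 12.14 * 95^0.6891 = 279.9 mm
Therefore the cumulative infiltration F = 279.9 mm.


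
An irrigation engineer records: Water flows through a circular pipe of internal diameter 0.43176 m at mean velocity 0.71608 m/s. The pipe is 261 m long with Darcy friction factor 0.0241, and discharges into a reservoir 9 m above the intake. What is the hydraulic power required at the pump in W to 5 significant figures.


Approach: apply continuity + Darcy-Weisbach + hydraulic power, Q = A*v; hf = f*(L/D)*(v^2/(2g)); H = static + hf; P = rho*g*Q*H.
Step 1 — flow rate (continuity, Q = A*v):
  A = pi*(0.43176/2)^2 = 0.1464113 m^2
  Q = 0.1464113 * 0.71608 = 0.1048422 m^3/s
Step 2 — friction head loss (Darcy-Weisbach):
  hf = 0.0241 * (261/0.43176) * (0.71608^2 / (2*9.81))
  hf = 0.3807494 m
Step 3 — total head: H = 9 + 0.3807494 = 9.380749 m
Step 4 — hydraulic power (P = rho*g*Q*H):
  P = 1000 * 9.81 * 0.1048422 * 9.380749 = 9648.1 W
Therefore the hydraulic power required at the pump = 9648.1 W.


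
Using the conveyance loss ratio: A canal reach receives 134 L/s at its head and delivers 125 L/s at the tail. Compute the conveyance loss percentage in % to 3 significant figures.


Approach: apply the conveyance loss ratio, loss% = ((Q_head - Q_tail)/Q_head)*100.
loss = ((134 - 125)/134)*100 = 6.72 %
Therefore the conveyance loss percentage = 6.72 %.


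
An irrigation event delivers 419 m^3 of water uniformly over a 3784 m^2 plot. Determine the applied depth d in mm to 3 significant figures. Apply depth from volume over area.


Approach: apply depth from volume over area, d = (V/A)*1000.
d = (419 / 3784) * 1000 = 111 mm
Therefore the applied depth d = 111 mm.


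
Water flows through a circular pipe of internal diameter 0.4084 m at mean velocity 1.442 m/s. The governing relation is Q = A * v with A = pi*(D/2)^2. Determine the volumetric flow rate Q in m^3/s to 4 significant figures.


A = pi*(0.4084/2)^2 = 0.130997 m^2
Q = 0.130997 * 1.442 = 0.1889 m^3/s
Therefore the volumetric flow rate Q = 0.1889 m^3/s.


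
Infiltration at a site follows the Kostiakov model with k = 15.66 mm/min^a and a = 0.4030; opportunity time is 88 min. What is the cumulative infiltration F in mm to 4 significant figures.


Approach: apply the Kostiakov infiltration equation, F = k*t^a.
F = 15.66 * 88^0.4030 = 95.15 mm
Therefore the cumulative infiltration F = 95.15 mm.


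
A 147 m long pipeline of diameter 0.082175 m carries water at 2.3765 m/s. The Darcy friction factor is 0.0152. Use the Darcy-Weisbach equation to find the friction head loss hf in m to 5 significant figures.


Approach: apply the Darcy-Weisbach equation, hf = f*(L/D)*(v^2/(2g)).
hf = 0.0152 * (147/0.082175) * (2.3765^2 / (2*9.81))
hf = 7.8270 m
Therefore the friction head loss hf = 7.8270 m.


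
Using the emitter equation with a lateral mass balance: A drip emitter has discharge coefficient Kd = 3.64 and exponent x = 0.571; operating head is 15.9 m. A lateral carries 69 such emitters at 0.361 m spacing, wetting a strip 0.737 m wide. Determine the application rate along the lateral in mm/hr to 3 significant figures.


Approach: apply the emitter equation with a lateral mass balance, q = Kd*h^x; Q = n*q; rate = Q/(n*spacing*width).
Step 1 — single emitter flow (q = Kd*h^x):
  q = 3.64 * 15.9^0.571 = 17.664 L/hr
Step 2 — total lateral flow: Q = 69 * 17.664 = 1218.8 L/hr
Step 3 — wetted area: A = 69 * 0.361 * 0.737 = 18.358 m^2
Step 4 — application rate: Q/A = 1218.8/18.358 = 66.4 mm/hr
Therefore the application rate along the lateral = 66.4 mm/hr.


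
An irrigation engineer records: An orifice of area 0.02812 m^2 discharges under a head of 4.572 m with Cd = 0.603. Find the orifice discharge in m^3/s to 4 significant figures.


Approach: apply the orifice equation, Q = Cd*A*sqrt(2*g*h).
Q = 0.603 * 0.02812 * sqrt(2*9.81*4.572) = 0.1606 m^3/s
Therefore the orifice discharge = 0.1606 m^3/s.


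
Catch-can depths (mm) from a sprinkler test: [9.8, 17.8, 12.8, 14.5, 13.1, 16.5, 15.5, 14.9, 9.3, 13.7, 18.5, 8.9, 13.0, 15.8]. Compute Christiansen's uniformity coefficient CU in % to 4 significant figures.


Approach: apply Christiansen's uniformity coefficient, CU = (1 - mean_abs_deviation/mean)*100.
mean = 13.8643 mm
mean |d_i - mean| = 2.35000 mm
CU = (1 - 2.35000/13.8643)*100 = 83.05 %
Therefore Christiansen's uniformity coefficient CU = 83.05 %.


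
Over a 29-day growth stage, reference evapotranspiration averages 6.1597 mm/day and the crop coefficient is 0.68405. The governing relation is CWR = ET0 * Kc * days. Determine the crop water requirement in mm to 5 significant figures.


CWR = 6.1597 * 0.68405 * 29 = 122.19 mm
Therefore the crop water requirement = 122.19 mm.


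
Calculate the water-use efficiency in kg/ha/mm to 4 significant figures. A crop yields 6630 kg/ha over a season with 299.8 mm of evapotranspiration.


Approach: apply the water-use efficiency ratio, WUE = yield/ET.
WUE = 6630 / 299.8 = 22.11 kg/ha/mm
Therefore the water-use efficiency = 22.11 kg/ha/mm.


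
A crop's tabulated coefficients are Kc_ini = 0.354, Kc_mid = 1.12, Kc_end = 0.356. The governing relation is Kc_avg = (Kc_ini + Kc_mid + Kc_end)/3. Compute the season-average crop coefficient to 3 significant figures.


Kc_avg = (0.354 + 1.12 + 0.356)/3 = 0.610
Therefore the season-average crop coefficient = 0.610.


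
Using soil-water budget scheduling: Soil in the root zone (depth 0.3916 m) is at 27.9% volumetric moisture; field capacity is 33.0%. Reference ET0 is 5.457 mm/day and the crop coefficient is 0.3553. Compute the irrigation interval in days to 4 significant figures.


Approach: apply soil-water budget scheduling, SMD = (FC-theta)/100*depth*1000; ETc = ET0*Kc; interval = SMD/ETc.
Step 1 — soil moisture deficit:
  SMD = (33.0 - 27.9)/100 * 0.3916 * 1000 = 19.9716 mm
Step 2 — daily crop ET (ETc = ET0*Kc):
  ETc = 5.457 * 0.3553 = 1.93887 mm/day
Step 3 — irrigation interval (SMD/ETc):
  interval = 19.9716 / 1.93887 = 10.30 days
Therefore the irrigation interval = 10.30 days.


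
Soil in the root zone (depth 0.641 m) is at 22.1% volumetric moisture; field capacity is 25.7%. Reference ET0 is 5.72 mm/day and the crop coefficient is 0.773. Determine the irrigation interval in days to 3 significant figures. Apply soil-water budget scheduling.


Approach: apply soil-water budget scheduling, SMD = (FC-theta)/100*depth*1000; ETc = ET0*Kc; interval = SMD/ETc.
Step 1 — soil moisture deficit:
  SMD = (25.7 - 22.1)/100 * 0.641 * 1000 = 23.076 mm
Step 2 — daily crop ET (ETc = ET0*Kc):
  ETc = 5.72 * 0.773 = 4.4216 mm/day
Step 3 — irrigation interval (SMD/ETc):
  interval = 23.076 / 4.4216 = 5.22 days
Therefore the irrigation interval = 5.22 days.


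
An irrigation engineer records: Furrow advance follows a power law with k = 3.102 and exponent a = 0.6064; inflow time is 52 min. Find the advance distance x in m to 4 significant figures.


Approach: apply the power-law advance function, x = k*t^a.
x = 3.102 * 52^0.6064 = 34.06 m
Therefore the advance distance x = 34.06 m.


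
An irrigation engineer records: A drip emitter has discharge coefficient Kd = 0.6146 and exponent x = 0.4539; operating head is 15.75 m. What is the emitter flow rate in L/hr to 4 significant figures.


Approach: apply the emitter characteristic equation, q = Kd * h^x.
q = 0.6146 * 15.75^0.4539 = 2.148 L/hr
Therefore the emitter flow rate = 2.148 L/hr.


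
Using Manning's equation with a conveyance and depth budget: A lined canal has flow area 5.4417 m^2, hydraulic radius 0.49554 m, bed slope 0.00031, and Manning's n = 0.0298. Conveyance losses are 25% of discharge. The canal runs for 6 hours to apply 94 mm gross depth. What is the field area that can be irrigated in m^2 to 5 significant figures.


Approach: apply Manning's equation with a conveyance and depth budget, Q = (1/n)*A*R^(2/3)*S^(1/2); Q_field = Q*(1-loss); Area = Q_field*t/(d/1000).
Step 1 — canal discharge (Manning's equation):
  Q = (1/0.0298) * 5.4417 * 0.49554^(2/3) * 0.00031^(1/2) = 2.013346 m^3/s
Step 2 — delivered flow: Q_field = 2.013346*(1 - 25/100) = 1.510009 m^3/s
Step 3 — volume delivered: V = 1.510009 * 6*3600 = 32616.20 m^3
Step 4 — area served: A = V / (depth/1000) = 32616.20 / 0.094 = 346980 m^2
Therefore the field area that can be irrigated = 346980 m^2.


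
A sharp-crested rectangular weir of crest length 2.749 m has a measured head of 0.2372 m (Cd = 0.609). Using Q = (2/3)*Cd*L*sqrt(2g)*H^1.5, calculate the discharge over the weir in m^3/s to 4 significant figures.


Q = (2/3)*0.609*2.749*sqrt(2*9.81)*0.2372^1.5 = 0.5711 m^3/s
Therefore the discharge over the weir = 0.5711 m^3/s.


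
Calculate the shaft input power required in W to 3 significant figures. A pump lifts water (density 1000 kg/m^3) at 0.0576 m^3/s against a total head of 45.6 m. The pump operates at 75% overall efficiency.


Approach: apply hydraulic power then efficiency conversion, P = rho*g*Q*H; P_in = P/eta.
Step 1 — hydraulic power (P = rho*g*Q*H):
  P = 1000 * 9.81 * 0.0576 * 45.6 = 25767 W
Step 2 — input power: P_in = P/eta = 25767 / 0.75 = 34400 W
Therefore the shaft input power required = 34400 W.


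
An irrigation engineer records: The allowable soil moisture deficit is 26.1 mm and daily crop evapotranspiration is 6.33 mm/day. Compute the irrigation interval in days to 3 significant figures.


Approach: apply the irrigation interval relation, interval = SMD / ETc.
interval = 26.1 / 6.33 = 4.12 days
Therefore the irrigation interval = 4.12 days.


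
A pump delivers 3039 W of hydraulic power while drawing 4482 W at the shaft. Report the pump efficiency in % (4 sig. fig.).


Approach: apply the efficiency ratio, eta = (P_out/P_in)*100.
eta = (3039 / 4482) * 100 = 67.80 %
Therefore the pump efficiency = 67.80 %.


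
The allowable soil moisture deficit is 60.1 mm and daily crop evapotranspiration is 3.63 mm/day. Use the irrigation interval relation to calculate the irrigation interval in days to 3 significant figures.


Approach: apply the irrigation interval relation, interval = SMD / ETc.
interval = 60.1 / 3.63 = 16.6 days
Therefore the irrigation interval = 16.6 days.


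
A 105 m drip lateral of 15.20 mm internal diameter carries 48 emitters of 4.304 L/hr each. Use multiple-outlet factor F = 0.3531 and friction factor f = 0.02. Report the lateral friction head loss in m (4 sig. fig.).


Approach: apply Darcy-Weisbach with the multiple-outlet F-factor, Q = n*q/(3600*1000) m^3/s; v = Q/A; hf = F*f*(L/D)*(v^2/(2g)).
Q = 48*4.304/(3600*1000) = 5.73867e-05 m^3/s
A = pi*(15.20e-3/2)^2 = 1.81458e-04 m^2, so v = Q/A = 0.316252 m/s
hf = 0.3531*0.02*(105/0.01520)*(0.316252^2/(2*9.81)) = 0.2487 m
Therefore the lateral friction head loss = 0.2487 m.


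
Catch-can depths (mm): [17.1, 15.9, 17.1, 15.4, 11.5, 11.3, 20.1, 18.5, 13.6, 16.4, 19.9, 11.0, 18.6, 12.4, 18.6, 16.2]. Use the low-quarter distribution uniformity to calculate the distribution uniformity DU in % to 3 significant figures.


Approach: apply the low-quarter distribution uniformity, DU = (mean of lowest quarter of readings / overall mean)*100.
sorted lowest 4 of 16: [11.0, 11.3, 11.5, 12.4] -> mean = 11.550 mm
overall mean = 15.850 mm
DU = (11.550/15.850)*100 = 72.9 %
Therefore the distribution uniformity DU = 72.9 %.


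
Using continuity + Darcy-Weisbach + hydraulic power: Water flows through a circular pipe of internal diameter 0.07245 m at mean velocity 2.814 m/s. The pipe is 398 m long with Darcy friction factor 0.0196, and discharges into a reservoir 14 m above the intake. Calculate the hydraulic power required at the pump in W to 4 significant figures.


Approach: apply continuity + Darcy-Weisbach + hydraulic power, Q = A*v; hf = f*(L/D)*(v^2/(2g)); H = static + hf; P = rho*g*Q*H.
Step 1 — flow rate (continuity, Q = A*v):
  A = pi*(0.07245/2)^2 = 0.00412256 m^2
  Q = 0.00412256 * 2.814 = 0.0116009 m^3/s
Step 2 — friction head loss (Darcy-Weisbach):
  hf = 0.0196 * (398/0.07245) * (2.814^2 / (2*9.81))
  hf = 43.4560 m
Step 3 — total head: H = 14 + 43.4560 = 57.4560 m
Step 4 — hydraulic power (P = rho*g*Q*H):
  P = 1000 * 9.81 * 0.0116009 * 57.4560 = 6539 W
Therefore the hydraulic power required at the pump = 6539 W.


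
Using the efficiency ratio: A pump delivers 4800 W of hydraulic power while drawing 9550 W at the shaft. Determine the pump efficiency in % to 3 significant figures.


Approach: apply the efficiency ratio, eta = (P_out/P_in)*100.
eta = (4800 / 9550) * 100 = 50.3 %
Therefore the pump efficiency = 50.3 %.


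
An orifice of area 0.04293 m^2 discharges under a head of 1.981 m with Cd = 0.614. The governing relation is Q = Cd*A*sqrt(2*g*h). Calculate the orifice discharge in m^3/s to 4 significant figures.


Q = 0.614 * 0.04293 * sqrt(2*9.81*1.981) = 0.1643 m^3/s
Therefore the orifice discharge = 0.1643 m^3/s.


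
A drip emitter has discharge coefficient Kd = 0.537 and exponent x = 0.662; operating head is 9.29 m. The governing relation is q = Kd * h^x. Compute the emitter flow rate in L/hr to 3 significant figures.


q = 0.537 * 9.29^0.662 = 2.35 L/hr
Therefore the emitter flow rate = 2.35 L/hr.


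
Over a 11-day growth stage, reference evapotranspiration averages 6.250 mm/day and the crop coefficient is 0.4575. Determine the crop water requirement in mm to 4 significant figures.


Approach: apply the crop water requirement relation, CWR = ET0 * Kc * days.
CWR = 6.250 * 0.4575 * 11 = 31.45 mm
Therefore the crop water requirement = 31.45 mm.


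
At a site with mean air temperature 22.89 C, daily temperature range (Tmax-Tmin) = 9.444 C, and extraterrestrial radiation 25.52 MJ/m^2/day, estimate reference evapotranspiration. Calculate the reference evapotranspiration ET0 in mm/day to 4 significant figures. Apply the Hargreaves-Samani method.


Approach: apply the Hargreaves-Samani method, ET0 = 0.0023*(Tmean+17.8)*sqrt(Tmax-Tmin)*0.408*Ra.
ET0 = 0.0023*(22.89+17.8)*sqrt(9.444)*0.408*25.52 = 2.995 mm/day
Therefore the reference evapotranspiration ET0 = 2.995 mm/day.


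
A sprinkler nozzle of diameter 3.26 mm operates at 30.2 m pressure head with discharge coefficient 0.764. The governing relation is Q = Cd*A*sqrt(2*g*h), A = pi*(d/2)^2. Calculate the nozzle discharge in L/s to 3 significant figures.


A = pi*(3.26e-3/2)^2 = 8.3469e-06 m^2
Q = 0.764 * 8.3469e-06 * sqrt(2*9.81*30.2) * 1000 = 0.155 L/s
Therefore the nozzle discharge = 0.155 L/s.


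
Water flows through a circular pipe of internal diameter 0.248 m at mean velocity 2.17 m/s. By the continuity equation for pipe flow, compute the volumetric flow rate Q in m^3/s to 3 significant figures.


Approach: apply the continuity equation for pipe flow, Q = A * v with A = pi*(D/2)^2.
A = pi*(0.248/2)^2 = 0.048305 m^2
Q = 0.048305 * 2.17 = 0.105 m^3/s
Therefore the volumetric flow rate Q = 0.105 m^3/s.


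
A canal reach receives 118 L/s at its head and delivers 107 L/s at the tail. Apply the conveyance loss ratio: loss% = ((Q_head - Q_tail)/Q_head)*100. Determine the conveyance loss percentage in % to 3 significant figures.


loss = ((118 - 107)/118)*100 = 9.32 %
Therefore the conveyance loss percentage = 9.32 %.


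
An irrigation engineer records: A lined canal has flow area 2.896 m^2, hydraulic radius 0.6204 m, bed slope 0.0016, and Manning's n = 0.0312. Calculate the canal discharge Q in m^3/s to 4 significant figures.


Approach: apply Manning's equation, Q = (1/n)*A*R^(2/3)*S^(1/2).
Q = (1/0.0312) * 2.896 * 0.6204^(2/3) * 0.0016^(1/2) = 2.701 m^3/s
Therefore the canal discharge Q = 2.701 m^3/s.


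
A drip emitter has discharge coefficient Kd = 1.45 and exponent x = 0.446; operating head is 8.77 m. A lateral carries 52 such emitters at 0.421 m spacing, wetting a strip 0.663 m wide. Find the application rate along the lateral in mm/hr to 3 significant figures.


Approach: apply the emitter equation with a lateral mass balance, q = Kd*h^x; Q = n*q; rate = Q/(n*spacing*width).
Step 1 — single emitter flow (q = Kd*h^x):
  q = 1.45 * 8.77^0.446 = 3.8190 L/hr
Step 2 — total lateral flow: Q = 52 * 3.8190 = 198.59 L/hr
Step 3 — wetted area: A = 52 * 0.421 * 0.663 = 14.514 m^2
Step 4 — application rate: Q/A = 198.59/14.514 = 13.7 mm/hr
Therefore the application rate along the lateral = 13.7 mm/hr.


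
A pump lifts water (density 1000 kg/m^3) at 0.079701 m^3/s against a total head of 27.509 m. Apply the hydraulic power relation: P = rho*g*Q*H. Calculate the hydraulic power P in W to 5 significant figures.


P = 1000 * 9.81 * 0.079701 * 27.509 = 21508 W
Therefore the hydraulic power P = 21508 W.


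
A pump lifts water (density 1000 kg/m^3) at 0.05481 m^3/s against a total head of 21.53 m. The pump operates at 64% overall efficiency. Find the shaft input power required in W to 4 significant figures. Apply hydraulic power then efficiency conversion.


Approach: apply hydraulic power then efficiency conversion, P = rho*g*Q*H; P_in = P/eta.
Step 1 — hydraulic power (P = rho*g*Q*H):
  P = 1000 * 9.81 * 0.05481 * 21.53 = 11576.4 W
Step 2 — input power: P_in = P/eta = 11576.4 / 0.64 = 18090 W
Therefore the shaft input power required = 18090 W.


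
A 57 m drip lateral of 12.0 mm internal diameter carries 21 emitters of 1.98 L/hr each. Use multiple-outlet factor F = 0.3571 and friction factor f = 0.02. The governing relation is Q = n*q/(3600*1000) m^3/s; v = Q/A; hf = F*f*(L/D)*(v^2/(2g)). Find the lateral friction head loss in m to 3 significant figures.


Q = 21*1.98/(3600*1000) = 1.1550e-05 m^3/s
A = pi*(12.0e-3/2)^2 = 1.1310e-04 m^2, so v = Q/A = 0.10212 m/s
hf = 0.3571*0.02*(57/0.0120)*(0.10212^2/(2*9.81)) = 0.0180 m
Therefore the lateral friction head loss = 0.0180 m.


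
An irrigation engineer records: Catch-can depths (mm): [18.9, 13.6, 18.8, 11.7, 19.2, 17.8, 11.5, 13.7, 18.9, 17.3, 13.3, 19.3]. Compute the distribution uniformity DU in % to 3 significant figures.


Approach: apply the low-quarter distribution uniformity, DU = (mean of lowest quarter of readings / overall mean)*100.
sorted lowest 3 of 12: [11.5, 11.7, 13.3] -> mean = 12.167 mm
overall mean = 16.167 mm
DU = (12.167/16.167)*100 = 75.3 %
Therefore the distribution uniformity DU = 75.3 %.


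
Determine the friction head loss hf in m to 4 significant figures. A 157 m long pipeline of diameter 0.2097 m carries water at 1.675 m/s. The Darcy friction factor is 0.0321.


Approach: apply the Darcy-Weisbach equation, hf = f*(L/D)*(v^2/(2g)).
hf = 0.0321 * (157/0.2097) * (1.675^2 / (2*9.81))
hf = 3.437 m
Therefore the friction head loss hf = 3.437 m.


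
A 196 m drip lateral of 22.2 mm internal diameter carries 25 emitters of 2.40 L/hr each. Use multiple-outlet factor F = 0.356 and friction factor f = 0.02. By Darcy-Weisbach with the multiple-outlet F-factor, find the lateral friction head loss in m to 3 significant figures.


Approach: apply Darcy-Weisbach with the multiple-outlet F-factor, Q = n*q/(3600*1000) m^3/s; v = Q/A; hf = F*f*(L/D)*(v^2/(2g)).
Q = 25*2.40/(3600*1000) = 1.6667e-05 m^3/s
A = pi*(22.2e-3/2)^2 = 3.8708e-04 m^2, so v = Q/A = 0.043058 m/s
hf = 0.356*0.02*(196/0.0222)*(0.043058^2/(2*9.81)) = 0.00594 m
Therefore the lateral friction head loss = 0.00594 m.


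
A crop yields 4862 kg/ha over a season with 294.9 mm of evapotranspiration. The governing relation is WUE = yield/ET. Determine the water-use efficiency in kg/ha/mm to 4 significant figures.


WUE = 4862 / 294.9 = 16.49 kg/ha/mm
Therefore the water-use efficiency = 16.49 kg/ha/mm.


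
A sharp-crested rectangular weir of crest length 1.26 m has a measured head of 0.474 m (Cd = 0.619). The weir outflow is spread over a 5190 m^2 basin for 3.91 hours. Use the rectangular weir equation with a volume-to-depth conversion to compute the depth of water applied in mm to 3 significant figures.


Approach: apply the rectangular weir equation with a volume-to-depth conversion, Q = (2/3)*Cd*L*sqrt(2g)*H^1.5; d = Q*t/A * 1000.
Step 1 — weir discharge:
  Q = (2/3)*0.619*1.26*sqrt(2*9.81)*0.474^1.5 = 0.75160 m^3/s
Step 2 — volume: V = 0.75160 * 3.91*3600 = 10580 m^3
Step 3 — depth: d = V/A * 1000 = 10580/5190 * 1000 = 2040 mm
Therefore the depth of water applied = 2040 mm.


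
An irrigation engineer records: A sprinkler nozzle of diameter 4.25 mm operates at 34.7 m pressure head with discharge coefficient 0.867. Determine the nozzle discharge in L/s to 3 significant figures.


Approach: apply the orifice equation, Q = Cd*A*sqrt(2*g*h), A = pi*(d/2)^2.
A = pi*(4.25e-3/2)^2 = 1.4186e-05 m^2
Q = 0.867 * 1.4186e-05 * sqrt(2*9.81*34.7) * 1000 = 0.321 L/s
Therefore the nozzle discharge = 0.321 L/s.


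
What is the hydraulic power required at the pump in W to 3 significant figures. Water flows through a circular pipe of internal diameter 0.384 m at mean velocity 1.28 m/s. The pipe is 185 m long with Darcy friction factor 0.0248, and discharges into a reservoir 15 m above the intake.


Approach: apply continuity + Darcy-Weisbach + hydraulic power, Q = A*v; hf = f*(L/D)*(v^2/(2g)); H = static + hf; P = rho*g*Q*H.
Step 1 — flow rate (continuity, Q = A*v):
  A = pi*(0.384/2)^2 = 0.11581 m^2
  Q = 0.11581 * 1.28 = 0.14824 m^3/s
Step 2 — friction head loss (Darcy-Weisbach):
  hf = 0.0248 * (185/0.384) * (1.28^2 / (2*9.81))
  hf = 0.99773 m
Step 3 — total head: H = 15 + 0.99773 = 15.998 m
Step 4 — hydraulic power (P = rho*g*Q*H):
  P = 1000 * 9.81 * 0.14824 * 15.998 = 23300 W
Therefore the hydraulic power required at the pump = 23300 W.


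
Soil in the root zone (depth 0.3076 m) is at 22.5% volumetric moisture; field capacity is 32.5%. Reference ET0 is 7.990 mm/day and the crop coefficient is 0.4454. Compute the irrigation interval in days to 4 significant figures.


Approach: apply soil-water budget scheduling, SMD = (FC-theta)/100*depth*1000; ETc = ET0*Kc; interval = SMD/ETc.
Step 1 — soil moisture deficit:
  SMD = (32.5 - 22.5)/100 * 0.3076 * 1000 = 30.7600 mm
Step 2 — daily crop ET (ETc = ET0*Kc):
  ETc = 7.990 * 0.4454 = 3.55875 mm/day
Step 3 — irrigation interval (SMD/ETc):
  interval = 30.7600 / 3.55875 = 8.643 days
Therefore the irrigation interval = 8.643 days.


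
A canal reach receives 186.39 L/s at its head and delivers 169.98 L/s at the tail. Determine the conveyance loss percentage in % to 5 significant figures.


Approach: apply the conveyance loss ratio, loss% = ((Q_head - Q_tail)/Q_head)*100.
loss = ((186.39 - 169.98)/186.39)*100 = 8.8041 %
Therefore the conveyance loss percentage = 8.8041 %.


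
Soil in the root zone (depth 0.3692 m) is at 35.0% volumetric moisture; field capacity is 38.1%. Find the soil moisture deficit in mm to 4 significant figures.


Approach: apply the soil moisture deficit relation, SMD = (FC - theta)/100 * depth * 1000.
SMD = (38.1 - 35.0)/100 * 0.3692 * 1000 = 11.45 mm
Therefore the soil moisture deficit = 11.45 mm.


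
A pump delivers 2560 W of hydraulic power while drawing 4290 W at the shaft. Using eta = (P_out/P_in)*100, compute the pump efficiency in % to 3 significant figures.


eta = (2560 / 4290) * 100 = 59.7 %
Therefore the pump efficiency = 59.7 %.


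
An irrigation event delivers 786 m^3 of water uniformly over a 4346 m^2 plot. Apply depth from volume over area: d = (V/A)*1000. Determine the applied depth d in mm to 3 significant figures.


d = (786 / 4346) * 1000 = 181 mm
Therefore the applied depth d = 181 mm.


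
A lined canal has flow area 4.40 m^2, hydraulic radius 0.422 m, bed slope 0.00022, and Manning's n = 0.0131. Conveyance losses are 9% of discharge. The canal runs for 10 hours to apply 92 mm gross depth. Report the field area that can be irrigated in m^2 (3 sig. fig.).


Approach: apply Manning's equation with a conveyance and depth budget, Q = (1/n)*A*R^(2/3)*S^(1/2); Q_field = Q*(1-loss); Area = Q_field*t/(d/1000).
Step 1 — canal discharge (Manning's equation):
  Q = (1/0.0131) * 4.40 * 0.422^(2/3) * 0.00022^(1/2) = 2.8029 m^3/s
Step 2 — delivered flow: Q_field = 2.8029*(1 - 9/100) = 2.5506 m^3/s
Step 3 — volume delivered: V = 2.5506 * 10*3600 = 91822 m^3
Step 4 — area served: A = V / (depth/1000) = 91822 / 0.092 = 998000 m^2
Therefore the field area that can be irrigated = 998000 m^2.


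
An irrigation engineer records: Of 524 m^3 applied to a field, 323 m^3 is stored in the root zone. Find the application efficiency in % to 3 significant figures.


Approach: apply the application efficiency ratio, Ea = (stored/applied)*100.
Ea = (323/524)*100 = 61.6 %
Therefore the application efficiency = 61.6 %.


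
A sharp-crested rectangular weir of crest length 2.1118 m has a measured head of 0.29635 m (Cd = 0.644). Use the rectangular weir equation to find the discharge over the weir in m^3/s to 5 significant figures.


Approach: apply the rectangular weir equation, Q = (2/3)*Cd*L*sqrt(2g)*H^1.5.
Q = (2/3)*0.644*2.1118*sqrt(2*9.81)*0.29635^1.5 = 0.64789 m^3/s
Therefore the discharge over the weir = 0.64789 m^3/s.


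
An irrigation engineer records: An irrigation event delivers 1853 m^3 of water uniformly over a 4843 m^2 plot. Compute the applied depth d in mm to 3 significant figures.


Approach: apply depth from volume over area, d = (V/A)*1000.
d = (1853 / 4843) * 1000 = 383 mm
Therefore the applied depth d = 383 mm.


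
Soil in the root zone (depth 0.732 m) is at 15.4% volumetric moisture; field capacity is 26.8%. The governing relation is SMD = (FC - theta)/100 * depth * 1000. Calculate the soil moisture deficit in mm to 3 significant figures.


SMD = (26.8 - 15.4)/100 * 0.732 * 1000 = 83.4 mm
Therefore the soil moisture deficit = 83.4 mm.


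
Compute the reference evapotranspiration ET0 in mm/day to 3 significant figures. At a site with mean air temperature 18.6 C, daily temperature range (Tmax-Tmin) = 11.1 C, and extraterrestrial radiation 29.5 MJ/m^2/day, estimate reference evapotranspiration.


Approach: apply the Hargreaves-Samani method, ET0 = 0.0023*(Tmean+17.8)*sqrt(Tmax-Tmin)*0.408*Ra.
ET0 = 0.0023*(18.6+17.8)*sqrt(11.1)*0.408*29.5 = 3.36 mm/day
Therefore the reference evapotranspiration ET0 = 3.36 mm/day.


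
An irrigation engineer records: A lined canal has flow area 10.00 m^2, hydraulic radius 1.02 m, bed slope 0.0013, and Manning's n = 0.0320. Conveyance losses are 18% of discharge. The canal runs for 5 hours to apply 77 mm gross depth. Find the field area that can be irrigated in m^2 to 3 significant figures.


Approach: apply Manning's equation with a conveyance and depth budget, Q = (1/n)*A*R^(2/3)*S^(1/2); Q_field = Q*(1-loss); Area = Q_field*t/(d/1000).
Step 1 — canal discharge (Manning's equation):
  Q = (1/0.0320) * 10.00 * 1.02^(2/3) * 0.0013^(1/2) = 11.417 m^3/s
Step 2 — delivered flow: Q_field = 11.417*(1 - 18/100) = 9.3620 m^3/s
Step 3 — volume delivered: V = 9.3620 * 5*3600 = 168520 m^3
Step 4 — area served: A = V / (depth/1000) = 168520 / 0.077 = 2190000 m^2
Therefore the field area that can be irrigated = 2190000 m^2.


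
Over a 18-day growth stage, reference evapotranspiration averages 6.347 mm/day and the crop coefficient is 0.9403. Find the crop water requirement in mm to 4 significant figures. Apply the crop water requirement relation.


Approach: apply the crop water requirement relation, CWR = ET0 * Kc * days.
CWR = 6.347 * 0.9403 * 18 = 107.4 mm
Therefore the crop water requirement = 107.4 mm.


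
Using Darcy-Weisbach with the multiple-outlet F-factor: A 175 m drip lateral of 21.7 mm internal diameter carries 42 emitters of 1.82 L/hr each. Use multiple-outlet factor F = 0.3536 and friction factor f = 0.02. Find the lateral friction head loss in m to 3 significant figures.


Approach: apply Darcy-Weisbach with the multiple-outlet F-factor, Q = n*q/(3600*1000) m^3/s; v = Q/A; hf = F*f*(L/D)*(v^2/(2g)).
Q = 42*1.82/(3600*1000) = 2.1233e-05 m^3/s
A = pi*(21.7e-3/2)^2 = 3.6984e-04 m^2, so v = Q/A = 0.057413 m/s
hf = 0.3536*0.02*(175/0.0217)*(0.057413^2/(2*9.81)) = 0.00958 m
Therefore the lateral friction head loss = 0.00958 m.


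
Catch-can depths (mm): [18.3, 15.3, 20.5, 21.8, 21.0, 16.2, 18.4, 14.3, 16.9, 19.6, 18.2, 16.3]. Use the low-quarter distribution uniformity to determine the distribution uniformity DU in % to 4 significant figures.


Approach: apply the low-quarter distribution uniformity, DU = (mean of lowest quarter of readings / overall mean)*100.
sorted lowest 3 of 12: [14.3, 15.3, 16.2] -> mean = 15.2667 mm
overall mean = 18.0667 mm
DU = (15.2667/18.0667)*100 = 84.50 %
Therefore the distribution uniformity DU = 84.50 %.


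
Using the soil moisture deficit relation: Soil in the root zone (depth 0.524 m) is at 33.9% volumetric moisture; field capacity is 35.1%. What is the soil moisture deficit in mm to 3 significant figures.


Approach: apply the soil moisture deficit relation, SMD = (FC - theta)/100 * depth * 1000.
SMD = (35.1 - 33.9)/100 * 0.524 * 1000 = 6.29 mm
Therefore the soil moisture deficit = 6.29 mm.


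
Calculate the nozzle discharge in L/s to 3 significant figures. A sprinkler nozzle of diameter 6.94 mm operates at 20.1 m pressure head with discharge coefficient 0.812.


Approach: apply the orifice equation, Q = Cd*A*sqrt(2*g*h), A = pi*(d/2)^2.
A = pi*(6.94e-3/2)^2 = 3.7828e-05 m^2
Q = 0.812 * 3.7828e-05 * sqrt(2*9.81*20.1) * 1000 = 0.610 L/s
Therefore the nozzle discharge = 0.610 L/s.


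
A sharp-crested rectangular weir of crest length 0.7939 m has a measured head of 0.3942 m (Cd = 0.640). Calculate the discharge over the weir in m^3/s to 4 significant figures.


Approach: apply the rectangular weir equation, Q = (2/3)*Cd*L*sqrt(2g)*H^1.5.
Q = (2/3)*0.640*0.7939*sqrt(2*9.81)*0.3942^1.5 = 0.3713 m^3/s
Therefore the discharge over the weir = 0.3713 m^3/s.


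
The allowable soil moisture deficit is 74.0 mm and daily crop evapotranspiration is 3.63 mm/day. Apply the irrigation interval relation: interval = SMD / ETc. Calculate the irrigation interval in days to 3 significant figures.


interval = 74.0 / 3.63 = 20.4 days
Therefore the irrigation interval = 20.4 days.


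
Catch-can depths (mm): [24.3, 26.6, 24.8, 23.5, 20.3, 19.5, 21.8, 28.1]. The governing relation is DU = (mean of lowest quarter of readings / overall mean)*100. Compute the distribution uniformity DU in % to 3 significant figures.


sorted lowest 2 of 8: [19.5, 20.3] -> mean = 19.900 mm
overall mean = 23.613 mm
DU = (19.900/23.613)*100 = 84.3 %
Therefore the distribution uniformity DU = 84.3 %.


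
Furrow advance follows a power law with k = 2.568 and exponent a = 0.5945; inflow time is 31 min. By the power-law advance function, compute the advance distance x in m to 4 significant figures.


Approach: apply the power-law advance function, x = k*t^a.
x = 2.568 * 31^0.5945 = 19.78 m
Therefore the advance distance x = 19.78 m.


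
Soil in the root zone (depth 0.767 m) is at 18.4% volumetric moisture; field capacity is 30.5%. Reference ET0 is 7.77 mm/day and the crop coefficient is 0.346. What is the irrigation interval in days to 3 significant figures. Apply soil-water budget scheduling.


Approach: apply soil-water budget scheduling, SMD = (FC-theta)/100*depth*1000; ETc = ET0*Kc; interval = SMD/ETc.
Step 1 — soil moisture deficit:
  SMD = (30.5 - 18.4)/100 * 0.767 * 1000 = 92.807 mm
Step 2 — daily crop ET (ETc = ET0*Kc):
  ETc = 7.77 * 0.346 = 2.6884 mm/day
Step 3 — irrigation interval (SMD/ETc):
  interval = 92.807 / 2.6884 = 34.5 days
Therefore the irrigation interval = 34.5 days.
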